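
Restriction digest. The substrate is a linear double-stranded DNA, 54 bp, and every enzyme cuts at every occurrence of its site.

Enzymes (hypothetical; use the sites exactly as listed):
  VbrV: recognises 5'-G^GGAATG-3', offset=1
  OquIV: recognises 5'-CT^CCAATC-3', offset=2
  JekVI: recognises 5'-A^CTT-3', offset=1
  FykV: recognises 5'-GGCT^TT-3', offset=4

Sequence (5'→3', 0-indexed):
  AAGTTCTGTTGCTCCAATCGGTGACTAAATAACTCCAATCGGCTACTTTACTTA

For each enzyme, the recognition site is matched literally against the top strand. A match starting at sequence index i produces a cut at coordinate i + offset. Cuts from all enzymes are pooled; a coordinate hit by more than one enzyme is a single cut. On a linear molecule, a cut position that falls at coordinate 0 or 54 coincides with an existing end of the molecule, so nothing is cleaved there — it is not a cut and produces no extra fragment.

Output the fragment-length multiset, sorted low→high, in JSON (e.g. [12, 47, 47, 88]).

[4,5,11,13,21]

Scan for sites:
  VbrV (GGGAATG, off=1): no sites
  OquIV CTCCAATC/2: at [11, 32] ⇒ [13, 34]
  JekVI ACTT/1: at [44, 49] ⇒ [45, 50]
  FykV (GGCTTT, off=4): no sites

Pooled cuts: [13, 34, 45, 50]

Fragments:
  [0,13): 13 bp
  [13,34): 21 bp
  [34,45): 11 bp
  [45,50): 5 bp
  [50,54): 4 bp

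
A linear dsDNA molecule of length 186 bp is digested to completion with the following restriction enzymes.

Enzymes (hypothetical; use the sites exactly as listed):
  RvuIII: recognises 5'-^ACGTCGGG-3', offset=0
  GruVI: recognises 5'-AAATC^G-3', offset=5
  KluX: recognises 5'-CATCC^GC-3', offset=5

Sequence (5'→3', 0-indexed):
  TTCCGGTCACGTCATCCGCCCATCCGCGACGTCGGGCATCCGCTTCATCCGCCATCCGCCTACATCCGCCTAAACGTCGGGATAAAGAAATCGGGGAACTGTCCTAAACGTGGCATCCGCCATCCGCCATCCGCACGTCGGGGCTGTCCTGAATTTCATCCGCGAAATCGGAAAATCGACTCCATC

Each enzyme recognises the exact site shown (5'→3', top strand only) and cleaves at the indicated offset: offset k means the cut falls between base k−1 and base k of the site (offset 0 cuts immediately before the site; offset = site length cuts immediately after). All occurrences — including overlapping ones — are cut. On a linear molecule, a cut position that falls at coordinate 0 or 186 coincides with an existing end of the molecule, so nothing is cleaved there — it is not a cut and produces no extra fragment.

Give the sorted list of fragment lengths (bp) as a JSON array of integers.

[2,3,6,7,7,7,8,8,8,9,9,10,13,17,19,26,27]

Scan for sites:
  RvuIII ACGTCGGG/0: at [28, 73, 134] ⇒ [28, 73, 134]
  GruVI AAATCG/5: at [87, 164, 172] ⇒ [92, 169, 177]
  KluX CATCCGC/5: at [12, 20, 36, 45, 52, 62, 113, 120, 127, 156] ⇒ [17, 25, 41, 50, 57, 67, 118, 125, 132, 161]

Pooled cuts: [17, 25, 28, 41, 50, 57, 67, 73, 92, 118, 125, 132, 134, 161, 169, 177]

Fragment lengths:
  [0,17): 17 bp
  [17,25): 8 bp
  [25,28): 3 bp
  [28,41): 13 bp
  [41,50): 9 bp
  [50,57): 7 bp
  [57,67): 10 bp
  [67,73): 6 bp
  [73,92): 19 bp
  [92,118): 26 bp
  [118,125): 7 bp
  [125,132): 7 bp
  [132,134): 2 bp
  [134,161): 27 bp
  [161,169): 8 bp
  [169,177): 8 bp
  [177,186): 9 bp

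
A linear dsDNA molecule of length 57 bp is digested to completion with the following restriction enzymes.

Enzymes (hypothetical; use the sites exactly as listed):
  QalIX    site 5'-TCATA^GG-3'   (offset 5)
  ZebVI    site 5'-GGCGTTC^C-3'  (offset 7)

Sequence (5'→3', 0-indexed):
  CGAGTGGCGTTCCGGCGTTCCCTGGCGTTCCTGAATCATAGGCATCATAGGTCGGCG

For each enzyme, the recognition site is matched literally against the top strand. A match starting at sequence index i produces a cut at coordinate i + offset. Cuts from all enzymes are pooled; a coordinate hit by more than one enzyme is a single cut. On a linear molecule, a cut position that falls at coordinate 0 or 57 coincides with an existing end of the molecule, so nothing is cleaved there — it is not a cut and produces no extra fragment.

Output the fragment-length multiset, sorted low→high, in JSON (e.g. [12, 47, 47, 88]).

[8,8,9,10,10,12]

Scan for sites:
  QalIX (TCATAGG, off=5): starts [35, 44] → cuts [40, 49]
  ZebVI (GGCGTTCC, off=7): starts [5, 13, 23] → cuts [12, 20, 30]

Pooled cuts: [12, 20, 30, 40, 49]

Fragments:
  [0,12): 12 bp
  [12,20): 8 bp
  [20,30): 10 bp
  [30,40): 10 bp
  [40,49): 9 bp
  [49,57): 8 bp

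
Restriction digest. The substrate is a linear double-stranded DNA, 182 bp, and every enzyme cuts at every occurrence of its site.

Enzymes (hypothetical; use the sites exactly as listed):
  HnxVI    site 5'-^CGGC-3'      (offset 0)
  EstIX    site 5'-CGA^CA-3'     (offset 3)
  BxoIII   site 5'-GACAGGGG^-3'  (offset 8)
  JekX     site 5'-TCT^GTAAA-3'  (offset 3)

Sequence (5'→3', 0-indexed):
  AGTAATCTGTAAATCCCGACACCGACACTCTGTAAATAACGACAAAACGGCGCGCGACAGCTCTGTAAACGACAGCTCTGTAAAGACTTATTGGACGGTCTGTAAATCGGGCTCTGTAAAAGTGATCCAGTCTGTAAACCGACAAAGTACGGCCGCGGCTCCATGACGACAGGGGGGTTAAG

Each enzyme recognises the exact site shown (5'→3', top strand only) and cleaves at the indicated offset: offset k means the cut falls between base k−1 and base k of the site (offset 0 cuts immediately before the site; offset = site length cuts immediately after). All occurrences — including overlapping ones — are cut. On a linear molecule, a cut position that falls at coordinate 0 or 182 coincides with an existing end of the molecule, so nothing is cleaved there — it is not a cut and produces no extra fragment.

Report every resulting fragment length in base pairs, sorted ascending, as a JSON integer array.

[5,6,6,6,6,7,7,7,7,8,8,9,10,11,11,14,14,18,22]

Scan for sites:
  HnxVI CGGC/0: at [47, 149, 155] ⇒ [47, 149, 155]
  EstIX CGACA/3: at [16, 22, 39, 54, 69, 139, 166] ⇒ [19, 25, 42, 57, 72, 142, 169]
  BxoIII GACAGGGG/8: at [167] ⇒ [175]
  JekX TCTGTAAA/3: at [5, 28, 61, 76, 98, 112, 130] ⇒ [8, 31, 64, 79, 101, 115, 133]

Pooled cuts: [8, 19, 25, 31, 42, 47, 57, 64, 72, 79, 101, 115, 133, 142, 149, 155, 169, 175]

Fragment lengths:
  [0,8): 8 bp
  [8,19): 11 bp
  [19,25): 6 bp
  [25,31): 6 bp
  [31,42): 11 bp
  [42,47): 5 bp
  [47,57): 10 bp
  [57,64): 7 bp
  [64,72): 8 bp
  [72,79): 7 bp
  [79,101): 22 bp
  [101,115): 14 bp
  [115,133): 18 bp
  [133,142): 9 bp
  [142,149): 7 bp
  [149,155): 6 bp
  [155,169): 14 bp
  [169,175): 6 bp
  [175,182): 7 bp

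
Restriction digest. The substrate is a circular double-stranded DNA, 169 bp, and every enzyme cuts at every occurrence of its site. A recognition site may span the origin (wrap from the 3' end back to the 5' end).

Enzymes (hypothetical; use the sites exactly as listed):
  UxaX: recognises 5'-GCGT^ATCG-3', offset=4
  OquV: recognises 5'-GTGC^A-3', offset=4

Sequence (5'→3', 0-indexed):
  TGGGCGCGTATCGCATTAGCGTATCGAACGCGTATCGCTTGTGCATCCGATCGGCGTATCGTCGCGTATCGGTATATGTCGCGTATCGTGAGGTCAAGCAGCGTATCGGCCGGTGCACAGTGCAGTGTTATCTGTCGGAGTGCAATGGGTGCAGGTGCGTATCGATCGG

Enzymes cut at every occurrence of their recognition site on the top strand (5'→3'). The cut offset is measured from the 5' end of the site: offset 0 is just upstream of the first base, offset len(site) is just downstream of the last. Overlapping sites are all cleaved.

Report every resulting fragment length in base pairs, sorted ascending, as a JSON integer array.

Scan for sites:
  UxaX GCGTATCG/4: at [5, 18, 29, 53, 63, 80, 100, 156] ⇒ [9, 22, 33, 57, 67, 84, 104, 160]
  OquV GTGCA/4: at [40, 112, 119, 139, 148] ⇒ [44, 116, 123, 143, 152]

Pooled cuts: [9, 22, 33, 44, 57, 67, 84, 104, 116, 123, 143, 152, 160]

Fragment lengths:
  9→22: 13 bp
  22→33: 11 bp
  33→44: 11 bp
  44→57: 13 bp
  57→67: 10 bp
  67→84: 17 bp
  84→104: 20 bp
  104→116: 12 bp
  116→123: 7 bp
  123→143: 20 bp
  143→152: 9 bp
  152→160: 8 bp
  160→9 (wrap): 169-160+9 = 18 bp

[7,8,9,10,11,11,12,13,13,17,18,20,20]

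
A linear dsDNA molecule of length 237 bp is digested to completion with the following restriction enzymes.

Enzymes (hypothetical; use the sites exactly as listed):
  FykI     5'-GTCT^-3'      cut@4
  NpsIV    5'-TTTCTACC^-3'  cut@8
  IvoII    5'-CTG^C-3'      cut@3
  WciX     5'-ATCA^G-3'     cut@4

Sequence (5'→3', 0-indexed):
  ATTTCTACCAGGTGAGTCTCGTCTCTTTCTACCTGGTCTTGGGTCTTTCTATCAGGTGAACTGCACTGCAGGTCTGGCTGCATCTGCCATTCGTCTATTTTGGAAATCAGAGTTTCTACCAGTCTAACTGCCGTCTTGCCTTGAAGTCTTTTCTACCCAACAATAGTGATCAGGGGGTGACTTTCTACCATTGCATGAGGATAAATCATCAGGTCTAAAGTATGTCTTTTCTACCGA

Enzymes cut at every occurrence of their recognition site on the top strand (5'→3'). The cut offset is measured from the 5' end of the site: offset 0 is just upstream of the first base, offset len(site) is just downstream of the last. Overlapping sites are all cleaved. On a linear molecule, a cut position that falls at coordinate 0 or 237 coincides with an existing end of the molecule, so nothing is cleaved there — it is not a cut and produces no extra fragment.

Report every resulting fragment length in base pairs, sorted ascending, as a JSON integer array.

Per-enzyme occurrences:
  FykI (GTCT, off=4): starts [15, 20, 35, 42, 71, 92, 121, 132, 145, 212, 223] → cuts [19, 24, 39, 46, 75, 96, 125, 136, 149, 216, 227]
  NpsIV (TTTCTACC, off=8): starts [1, 25, 112, 149, 181, 227] → cuts [9, 33, 120, 157, 189, 235]
  IvoII (CTGC, off=3): starts [60, 65, 77, 83, 127] → cuts [63, 68, 80, 86, 130]
  WciX (ATCAG, off=4): starts [50, 105, 168, 207] → cuts [54, 109, 172, 211]

All cut coordinates (distinct, sorted): [9, 19, 24, 33, 39, 46, 54, 63, 68, 75, 80, 86, 96, 109, 120, 125, 130, 136, 149, 157, 172, 189, 211, 216, 227, 235]

Fragments:
  [0,9): 9 bp
  [9,19): 10 bp
  [19,24): 5 bp
  [24,33): 9 bp
  [33,39): 6 bp
  [39,46): 7 bp
  [46,54): 8 bp
  [54,63): 9 bp
  [63,68): 5 bp
  [68,75): 7 bp
  [75,80): 5 bp
  [80,86): 6 bp
  [86,96): 10 bp
  [96,109): 13 bp
  [109,120): 11 bp
  [120,125): 5 bp
  [125,130): 5 bp
  [130,136): 6 bp
  [136,149): 13 bp
  [149,157): 8 bp
  [157,172): 15 bp
  [172,189): 17 bp
  [189,211): 22 bp
  [211,216): 5 bp
  [216,227): 11 bp
  [227,235): 8 bp
  [235,237): 2 bp

[2,5,5,5,5,5,5,6,6,6,7,7,8,8,8,9,9,9,10,10,11,11,13,13,15,17,22]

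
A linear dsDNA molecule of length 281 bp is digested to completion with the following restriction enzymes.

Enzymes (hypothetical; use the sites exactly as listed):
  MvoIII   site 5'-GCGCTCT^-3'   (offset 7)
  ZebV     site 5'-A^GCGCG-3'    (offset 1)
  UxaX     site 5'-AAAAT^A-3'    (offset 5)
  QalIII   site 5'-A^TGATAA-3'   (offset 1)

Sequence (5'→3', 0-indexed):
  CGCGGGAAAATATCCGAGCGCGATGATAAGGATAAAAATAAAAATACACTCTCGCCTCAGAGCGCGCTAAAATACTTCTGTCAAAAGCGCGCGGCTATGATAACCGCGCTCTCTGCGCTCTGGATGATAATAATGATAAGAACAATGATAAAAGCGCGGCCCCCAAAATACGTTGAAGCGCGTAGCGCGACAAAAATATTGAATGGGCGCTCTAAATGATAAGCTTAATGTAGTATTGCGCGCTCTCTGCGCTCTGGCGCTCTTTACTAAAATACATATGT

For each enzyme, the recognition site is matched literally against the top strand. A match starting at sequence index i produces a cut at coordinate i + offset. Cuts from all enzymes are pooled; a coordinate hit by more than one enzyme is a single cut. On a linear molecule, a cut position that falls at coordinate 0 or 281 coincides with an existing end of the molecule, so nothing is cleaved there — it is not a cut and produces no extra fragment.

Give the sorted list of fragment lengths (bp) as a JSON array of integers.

[3,3,6,6,6,7,8,8,8,8,9,9,9,10,11,11,12,12,13,13,15,16,16,16,16,30]

Scan for sites:
  MvoIII GCGCTCT/7: at [105, 114, 206, 239, 248, 256] ⇒ [112, 121, 213, 246, 255, 263]
  ZebV AGCGCG/1: at [16, 60, 85, 152, 176, 183] ⇒ [17, 61, 86, 153, 177, 184]
  UxaX AAAATA/5: at [6, 34, 40, 68, 164, 192, 268] ⇒ [11, 39, 45, 73, 169, 197, 273]
  QalIII ATGATAA/1: at [22, 96, 123, 132, 144, 215] ⇒ [23, 97, 124, 133, 145, 216]

Pooled cuts: [11, 17, 23, 39, 45, 61, 73, 86, 97, 112, 121, 124, 133, 145, 153, 169, 177, 184, 197, 213, 216, 246, 255, 263, 273]

Fragments:
  [0,11): 11 bp
  [11,17): 6 bp
  [17,23): 6 bp
  [23,39): 16 bp
  [39,45): 6 bp
  [45,61): 16 bp
  [61,73): 12 bp
  [73,86): 13 bp
  [86,97): 11 bp
  [97,112): 15 bp
  [112,121): 9 bp
  [121,124): 3 bp
  [124,133): 9 bp
  [133,145): 12 bp
  [145,153): 8 bp
  [153,169): 16 bp
  [169,177): 8 bp
  [177,184): 7 bp
  [184,197): 13 bp
  [197,213): 16 bp
  [213,216): 3 bp
  [216,246): 30 bp
  [246,255): 9 bp
  [255,263): 8 bp
  [263,273): 10 bp
  [273,281): 8 bp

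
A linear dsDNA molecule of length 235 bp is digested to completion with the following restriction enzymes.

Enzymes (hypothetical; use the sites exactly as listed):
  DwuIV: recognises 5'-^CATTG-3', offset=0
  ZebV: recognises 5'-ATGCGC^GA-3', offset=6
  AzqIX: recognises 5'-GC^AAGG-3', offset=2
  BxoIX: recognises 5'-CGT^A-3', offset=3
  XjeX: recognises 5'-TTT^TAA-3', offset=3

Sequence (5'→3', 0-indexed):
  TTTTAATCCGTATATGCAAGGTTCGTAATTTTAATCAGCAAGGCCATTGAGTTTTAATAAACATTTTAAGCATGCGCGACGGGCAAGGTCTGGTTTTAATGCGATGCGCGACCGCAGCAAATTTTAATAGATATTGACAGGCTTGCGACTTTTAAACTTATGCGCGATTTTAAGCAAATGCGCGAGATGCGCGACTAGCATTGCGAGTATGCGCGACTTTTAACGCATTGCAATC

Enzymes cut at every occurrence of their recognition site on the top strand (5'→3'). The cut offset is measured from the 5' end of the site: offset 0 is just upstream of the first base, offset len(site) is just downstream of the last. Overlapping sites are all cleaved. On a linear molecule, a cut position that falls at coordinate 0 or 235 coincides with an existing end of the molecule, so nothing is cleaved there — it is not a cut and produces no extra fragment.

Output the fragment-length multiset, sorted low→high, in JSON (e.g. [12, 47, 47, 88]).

[3,5,5,5,5,6,6,6,7,8,8,9,9,10,10,11,12,12,13,13,13,15,16,28]

Per-enzyme occurrences:
  DwuIV CATTG/0: at [44, 198, 225] ⇒ [44, 198, 225]
  ZebV ATGCGCGA/6: at [71, 103, 159, 177, 186, 208] ⇒ [77, 109, 165, 183, 192, 214]
  AzqIX GCAAGG/2: at [15, 37, 82] ⇒ [17, 39, 84]
  BxoIX CGTA/3: at [8, 23] ⇒ [11, 26]
  XjeX TTTTAA/3: at [0, 28, 51, 63, 93, 121, 149, 167, 217] ⇒ [3, 31, 54, 66, 96, 124, 152, 170, 220]

All cut coordinates (distinct, sorted): [3, 11, 17, 26, 31, 39, 44, 54, 66, 77, 84, 96, 109, 124, 152, 165, 170, 183, 192, 198, 214, 220, 225]

Fragments:
  [0,3): 3 bp
  [3,11): 8 bp
  [11,17): 6 bp
  [17,26): 9 bp
  [26,31): 5 bp
  [31,39): 8 bp
  [39,44): 5 bp
  [44,54): 10 bp
  [54,66): 12 bp
  [66,77): 11 bp
  [77,84): 7 bp
  [84,96): 12 bp
  [96,109): 13 bp
  [109,124): 15 bp
  [124,152): 28 bp
  [152,165): 13 bp
  [165,170): 5 bp
  [170,183): 13 bp
  [183,192): 9 bp
  [192,198): 6 bp
  [198,214): 16 bp
  [214,220): 6 bp
  [220,225): 5 bp
  [225,235): 10 bp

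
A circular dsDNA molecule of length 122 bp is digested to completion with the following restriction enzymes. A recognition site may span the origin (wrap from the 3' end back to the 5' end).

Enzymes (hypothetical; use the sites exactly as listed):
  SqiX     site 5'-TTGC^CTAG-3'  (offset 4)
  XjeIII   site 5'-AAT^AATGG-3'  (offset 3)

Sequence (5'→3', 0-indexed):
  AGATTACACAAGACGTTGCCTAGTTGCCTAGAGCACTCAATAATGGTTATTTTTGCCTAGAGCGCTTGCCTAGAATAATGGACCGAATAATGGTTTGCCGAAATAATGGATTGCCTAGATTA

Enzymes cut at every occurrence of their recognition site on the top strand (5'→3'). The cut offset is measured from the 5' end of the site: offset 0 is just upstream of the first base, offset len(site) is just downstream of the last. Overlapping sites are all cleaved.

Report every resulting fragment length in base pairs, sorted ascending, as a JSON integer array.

[7,8,10,12,13,14,15,16,27]

Site scan:
  SqiX (TTGCCTAG, off=4): starts [15, 23, 52, 65, 110] → cuts [19, 27, 56, 69, 114]
  XjeIII (AATAATGG, off=3): starts [38, 73, 85, 101] → cuts [41, 76, 88, 104]

All cut coordinates (distinct, sorted): [19, 27, 41, 56, 69, 76, 88, 104, 114]

Fragments:
  19→27: 8 bp
  27→41: 14 bp
  41→56: 15 bp
  56→69: 13 bp
  69→76: 7 bp
  76→88: 12 bp
  88→104: 16 bp
  104→114: 10 bp
  114→19 (wrap): 122-114+19 = 27 bp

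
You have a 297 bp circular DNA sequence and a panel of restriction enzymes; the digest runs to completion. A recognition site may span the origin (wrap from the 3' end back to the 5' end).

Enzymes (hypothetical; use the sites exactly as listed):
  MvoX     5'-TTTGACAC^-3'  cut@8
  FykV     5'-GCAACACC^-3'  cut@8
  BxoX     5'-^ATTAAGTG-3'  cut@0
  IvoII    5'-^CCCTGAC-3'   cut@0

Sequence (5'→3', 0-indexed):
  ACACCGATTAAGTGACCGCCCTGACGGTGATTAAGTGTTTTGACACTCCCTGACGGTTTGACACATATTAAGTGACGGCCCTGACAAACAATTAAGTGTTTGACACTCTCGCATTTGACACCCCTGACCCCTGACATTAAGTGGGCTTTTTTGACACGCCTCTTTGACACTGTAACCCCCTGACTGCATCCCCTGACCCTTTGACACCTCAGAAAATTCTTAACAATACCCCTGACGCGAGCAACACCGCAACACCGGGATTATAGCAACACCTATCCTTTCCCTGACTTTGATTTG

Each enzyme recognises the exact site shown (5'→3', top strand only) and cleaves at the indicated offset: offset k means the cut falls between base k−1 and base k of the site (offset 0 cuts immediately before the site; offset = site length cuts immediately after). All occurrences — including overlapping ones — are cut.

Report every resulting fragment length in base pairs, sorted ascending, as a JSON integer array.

[1,2,2,7,7,7,8,8,11,12,12,12,13,13,15,16,17,17,17,17,19,20,22,22]

Per-enzyme occurrences:
  MvoX TTTGACAC/8: at [38, 56, 98, 113, 149, 162, 199, 293] ⇒ [4, 46, 64, 106, 121, 157, 170, 207]
  FykV GCAACACC/8: at [240, 248, 265] ⇒ [248, 256, 273]
  BxoX ATTAAGTG/0: at [6, 29, 66, 90, 135] ⇒ [6, 29, 66, 90, 135]
  IvoII CCCTGAC/0: at [18, 47, 78, 121, 128, 177, 190, 229, 281] ⇒ [18, 47, 78, 121, 128, 177, 190, 229, 281]

Pooled cuts: [4, 6, 18, 29, 46, 47, 64, 66, 78, 90, 106, 121, 128, 135, 157, 170, 177, 190, 207, 229, 248, 256, 273, 281]

Fragment lengths:
  4→6: 2 bp
  6→18: 12 bp
  18→29: 11 bp
  29→46: 17 bp
  46→47: 1 bp
  47→64: 17 bp
  64→66: 2 bp
  66→78: 12 bp
  78→90: 12 bp
  90→106: 16 bp
  106→121: 15 bp
  121→128: 7 bp
  128→135: 7 bp
  135→157: 22 bp
  157→170: 13 bp
  170→177: 7 bp
  177→190: 13 bp
  190→207: 17 bp
  207→229: 22 bp
  229→248: 19 bp
  248→256: 8 bp
  256→273: 17 bp
  273→281: 8 bp
  281→4 (wrap): 297-281+4 = 20 bp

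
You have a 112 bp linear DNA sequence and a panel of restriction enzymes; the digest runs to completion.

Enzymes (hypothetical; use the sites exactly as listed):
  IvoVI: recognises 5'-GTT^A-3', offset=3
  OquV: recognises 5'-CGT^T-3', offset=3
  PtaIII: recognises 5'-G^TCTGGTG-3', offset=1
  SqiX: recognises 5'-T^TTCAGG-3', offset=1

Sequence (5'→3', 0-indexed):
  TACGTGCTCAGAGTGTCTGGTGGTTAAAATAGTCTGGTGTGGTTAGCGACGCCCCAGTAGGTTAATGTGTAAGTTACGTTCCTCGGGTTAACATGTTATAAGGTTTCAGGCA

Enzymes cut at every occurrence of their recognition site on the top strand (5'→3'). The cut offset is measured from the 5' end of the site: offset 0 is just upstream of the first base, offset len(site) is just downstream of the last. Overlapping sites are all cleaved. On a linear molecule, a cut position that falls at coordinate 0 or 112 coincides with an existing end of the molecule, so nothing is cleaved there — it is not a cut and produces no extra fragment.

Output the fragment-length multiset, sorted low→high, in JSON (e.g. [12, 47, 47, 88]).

[4,7,7,8,8,10,10,12,12,15,19]

Scan for sites:
  IvoVI (GTTA, off=3): starts [22, 41, 60, 72, 86, 94] → cuts [25, 44, 63, 75, 89, 97]
  OquV (CGTT, off=3): starts [76] → cuts [79]
  PtaIII (GTCTGGTG, off=1): starts [14, 31] → cuts [15, 32]
  SqiX (TTTCAGG, off=1): starts [103] → cuts [104]

Pooled cuts: [15, 25, 32, 44, 63, 75, 79, 89, 97, 104]

Fragment lengths:
  [0,15): 15 bp
  [15,25): 10 bp
  [25,32): 7 bp
  [32,44): 12 bp
  [44,63): 19 bp
  [63,75): 12 bp
  [75,79): 4 bp
  [79,89): 10 bp
  [89,97): 8 bp
  [97,104): 7 bp
  [104,112): 8 bp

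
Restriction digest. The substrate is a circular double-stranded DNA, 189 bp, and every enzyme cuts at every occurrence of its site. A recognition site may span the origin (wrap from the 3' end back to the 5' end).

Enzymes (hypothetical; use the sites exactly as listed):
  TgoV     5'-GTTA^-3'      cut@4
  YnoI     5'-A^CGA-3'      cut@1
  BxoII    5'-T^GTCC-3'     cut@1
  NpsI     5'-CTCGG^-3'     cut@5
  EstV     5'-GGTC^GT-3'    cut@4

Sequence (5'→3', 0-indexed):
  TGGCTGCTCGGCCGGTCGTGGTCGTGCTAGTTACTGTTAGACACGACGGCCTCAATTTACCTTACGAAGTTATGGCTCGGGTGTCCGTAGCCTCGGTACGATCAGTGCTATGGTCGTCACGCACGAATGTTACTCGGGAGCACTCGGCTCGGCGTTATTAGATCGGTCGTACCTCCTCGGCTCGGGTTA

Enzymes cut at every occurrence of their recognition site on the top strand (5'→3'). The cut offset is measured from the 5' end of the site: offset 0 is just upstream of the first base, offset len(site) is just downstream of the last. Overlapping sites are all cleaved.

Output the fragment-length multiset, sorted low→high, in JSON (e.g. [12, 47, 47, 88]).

[2,2,4,4,5,5,5,5,6,6,6,8,8,8,9,10,10,11,11,12,14,17,21]

Scan for sites:
  TgoV (GTTA, off=4): starts [29, 35, 68, 128, 153, 185] → cuts [0, 33, 39, 72, 132, 157]
  YnoI (ACGA, off=1): starts [42, 63, 97, 122] → cuts [43, 64, 98, 123]
  BxoII (TGTCC, off=1): starts [81] → cuts [82]
  NpsI (CTCGG, off=5): starts [6, 75, 91, 132, 142, 147, 175, 180] → cuts [11, 80, 96, 137, 147, 152, 180, 185]
  EstV (GGTCGT, off=4): starts [13, 19, 111, 164] → cuts [17, 23, 115, 168]

Pooled cuts: [0, 11, 17, 23, 33, 39, 43, 64, 72, 80, 82, 96, 98, 115, 123, 132, 137, 147, 152, 157, 168, 180, 185]

Fragments:
  0→11: 11 bp
  11→17: 6 bp
  17→23: 6 bp
  23→33: 10 bp
  33→39: 6 bp
  39→43: 4 bp
  43→64: 21 bp
  64→72: 8 bp
  72→80: 8 bp
  80→82: 2 bp
  82→96: 14 bp
  96→98: 2 bp
  98→115: 17 bp
  115→123: 8 bp
  123→132: 9 bp
  132→137: 5 bp
  137→147: 10 bp
  147→152: 5 bp
  152→157: 5 bp
  157→168: 11 bp
  168→180: 12 bp
  180→185: 5 bp
  185→0 (wrap): 189-185+0 = 4 bp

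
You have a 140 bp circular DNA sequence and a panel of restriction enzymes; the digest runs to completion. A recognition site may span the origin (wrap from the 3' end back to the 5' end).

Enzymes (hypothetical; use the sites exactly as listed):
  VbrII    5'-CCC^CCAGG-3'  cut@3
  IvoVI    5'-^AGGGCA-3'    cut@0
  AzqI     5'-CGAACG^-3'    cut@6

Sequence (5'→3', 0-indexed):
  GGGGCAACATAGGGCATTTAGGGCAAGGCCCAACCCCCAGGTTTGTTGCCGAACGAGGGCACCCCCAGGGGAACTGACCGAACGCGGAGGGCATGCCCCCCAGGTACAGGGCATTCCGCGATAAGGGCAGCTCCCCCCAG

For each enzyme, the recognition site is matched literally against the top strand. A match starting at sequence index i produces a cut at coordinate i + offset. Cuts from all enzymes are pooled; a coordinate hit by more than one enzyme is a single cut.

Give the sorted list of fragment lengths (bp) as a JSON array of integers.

Per-enzyme occurrences:
  VbrII (CCCCCAGG, off=3): starts [33, 61, 96, 133] → cuts [36, 64, 99, 136]
  IvoVI (AGGGCA, off=0): starts [10, 19, 55, 87, 107, 123] → cuts [10, 19, 55, 87, 107, 123]
  AzqI (CGAACG, off=6): starts [49, 78] → cuts [55, 84]

Pooled cuts: [10, 19, 36, 55, 64, 84, 87, 99, 107, 123, 136]

Fragments:
  10→19: 9 bp
  19→36: 17 bp
  36→55: 19 bp
  55→64: 9 bp
  64→84: 20 bp
  84→87: 3 bp
  87→99: 12 bp
  99→107: 8 bp
  107→123: 16 bp
  123→136: 13 bp
  136→10 (wrap): 140-136+10 = 14 bp

[3,8,9,9,12,13,14,16,17,19,20]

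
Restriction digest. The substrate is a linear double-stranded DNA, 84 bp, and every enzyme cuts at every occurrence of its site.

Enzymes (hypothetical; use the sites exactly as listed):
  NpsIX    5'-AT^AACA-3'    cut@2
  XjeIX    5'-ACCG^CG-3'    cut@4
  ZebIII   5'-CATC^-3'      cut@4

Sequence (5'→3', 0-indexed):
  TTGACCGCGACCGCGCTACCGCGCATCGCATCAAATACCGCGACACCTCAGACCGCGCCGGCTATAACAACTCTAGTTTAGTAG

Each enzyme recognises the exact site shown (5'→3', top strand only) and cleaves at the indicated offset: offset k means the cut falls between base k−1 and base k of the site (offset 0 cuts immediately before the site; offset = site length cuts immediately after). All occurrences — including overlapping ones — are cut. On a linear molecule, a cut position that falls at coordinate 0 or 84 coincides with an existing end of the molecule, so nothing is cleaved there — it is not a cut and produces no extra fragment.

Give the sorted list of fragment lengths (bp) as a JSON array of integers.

[5,6,6,7,8,8,10,15,19]

Site scan:
  NpsIX ATAACA/2: at [63] ⇒ [65]
  XjeIX ACCGCG/4: at [3, 9, 17, 36, 51] ⇒ [7, 13, 21, 40, 55]
  ZebIII CATC/4: at [23, 28] ⇒ [27, 32]

All cut coordinates (distinct, sorted): [7, 13, 21, 27, 32, 40, 55, 65]

Fragments:
  [0,7): 7 bp
  [7,13): 6 bp
  [13,21): 8 bp
  [21,27): 6 bp
  [27,32): 5 bp
  [32,40): 8 bp
  [40,55): 15 bp
  [55,65): 10 bp
  [65,84): 19 bp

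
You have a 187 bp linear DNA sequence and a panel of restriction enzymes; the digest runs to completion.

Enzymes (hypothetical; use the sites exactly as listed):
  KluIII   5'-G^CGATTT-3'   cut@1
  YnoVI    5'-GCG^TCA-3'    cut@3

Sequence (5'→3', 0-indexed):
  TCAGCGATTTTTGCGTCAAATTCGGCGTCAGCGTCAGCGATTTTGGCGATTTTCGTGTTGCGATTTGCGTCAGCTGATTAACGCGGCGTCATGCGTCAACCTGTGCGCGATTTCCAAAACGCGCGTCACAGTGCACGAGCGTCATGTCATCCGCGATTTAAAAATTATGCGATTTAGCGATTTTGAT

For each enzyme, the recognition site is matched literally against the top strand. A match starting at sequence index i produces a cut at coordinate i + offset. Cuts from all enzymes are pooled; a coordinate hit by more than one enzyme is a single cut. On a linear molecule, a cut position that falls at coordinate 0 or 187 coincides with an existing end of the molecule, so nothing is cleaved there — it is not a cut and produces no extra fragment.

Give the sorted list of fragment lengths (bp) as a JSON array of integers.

Per-enzyme occurrences:
  KluIII (GCGATTT, off=1): starts [3, 36, 45, 59, 106, 152, 168, 176] → cuts [4, 37, 46, 60, 107, 153, 169, 177]
  YnoVI (GCGTCA, off=3): starts [12, 24, 30, 66, 85, 92, 122, 138] → cuts [15, 27, 33, 69, 88, 95, 125, 141]

Pooled cuts: [4, 15, 27, 33, 37, 46, 60, 69, 88, 95, 107, 125, 141, 153, 169, 177]

Fragment lengths:
  [0,4): 4 bp
  [4,15): 11 bp
  [15,27): 12 bp
  [27,33): 6 bp
  [33,37): 4 bp
  [37,46): 9 bp
  [46,60): 14 bp
  [60,69): 9 bp
  [69,88): 19 bp
  [88,95): 7 bp
  [95,107): 12 bp
  [107,125): 18 bp
  [125,141): 16 bp
  [141,153): 12 bp
  [153,169): 16 bp
  [169,177): 8 bp
  [177,187): 10 bp

[4,4,6,7,8,9,9,10,11,12,12,12,14,16,16,18,19]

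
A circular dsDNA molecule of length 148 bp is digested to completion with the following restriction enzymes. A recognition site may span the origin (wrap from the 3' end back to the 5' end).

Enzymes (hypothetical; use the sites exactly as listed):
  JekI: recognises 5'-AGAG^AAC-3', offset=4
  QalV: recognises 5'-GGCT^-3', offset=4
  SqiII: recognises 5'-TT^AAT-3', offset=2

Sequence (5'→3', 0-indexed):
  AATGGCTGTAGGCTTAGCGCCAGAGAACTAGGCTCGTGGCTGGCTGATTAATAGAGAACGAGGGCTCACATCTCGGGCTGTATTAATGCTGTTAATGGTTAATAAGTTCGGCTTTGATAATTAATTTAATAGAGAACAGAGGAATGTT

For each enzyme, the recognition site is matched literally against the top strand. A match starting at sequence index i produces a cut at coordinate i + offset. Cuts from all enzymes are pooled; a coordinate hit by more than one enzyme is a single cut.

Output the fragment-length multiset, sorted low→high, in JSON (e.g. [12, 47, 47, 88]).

[4,4,5,5,7,7,7,7,7,7,9,9,9,10,11,13,13,14]

Scan for sites:
  JekI AGAGAAC/4: at [21, 52, 130] ⇒ [25, 56, 134]
  QalV GGCT/4: at [3, 10, 30, 37, 41, 62, 75, 109] ⇒ [7, 14, 34, 41, 45, 66, 79, 113]
  SqiII TTAAT/2: at [47, 82, 91, 98, 120, 125, 146] ⇒ [0, 49, 84, 93, 100, 122, 127]

All cut coordinates (distinct, sorted): [0, 7, 14, 25, 34, 41, 45, 49, 56, 66, 79, 84, 93, 100, 113, 122, 127, 134]

Fragment lengths:
  0→7: 7 bp
  7→14: 7 bp
  14→25: 11 bp
  25→34: 9 bp
  34→41: 7 bp
  41→45: 4 bp
  45→49: 4 bp
  49→56: 7 bp
  56→66: 10 bp
  66→79: 13 bp
  79→84: 5 bp
  84→93: 9 bp
  93→100: 7 bp
  100→113: 13 bp
  113→122: 9 bp
  122→127: 5 bp
  127→134: 7 bp
  134→0 (wrap): 148-134+0 = 14 bp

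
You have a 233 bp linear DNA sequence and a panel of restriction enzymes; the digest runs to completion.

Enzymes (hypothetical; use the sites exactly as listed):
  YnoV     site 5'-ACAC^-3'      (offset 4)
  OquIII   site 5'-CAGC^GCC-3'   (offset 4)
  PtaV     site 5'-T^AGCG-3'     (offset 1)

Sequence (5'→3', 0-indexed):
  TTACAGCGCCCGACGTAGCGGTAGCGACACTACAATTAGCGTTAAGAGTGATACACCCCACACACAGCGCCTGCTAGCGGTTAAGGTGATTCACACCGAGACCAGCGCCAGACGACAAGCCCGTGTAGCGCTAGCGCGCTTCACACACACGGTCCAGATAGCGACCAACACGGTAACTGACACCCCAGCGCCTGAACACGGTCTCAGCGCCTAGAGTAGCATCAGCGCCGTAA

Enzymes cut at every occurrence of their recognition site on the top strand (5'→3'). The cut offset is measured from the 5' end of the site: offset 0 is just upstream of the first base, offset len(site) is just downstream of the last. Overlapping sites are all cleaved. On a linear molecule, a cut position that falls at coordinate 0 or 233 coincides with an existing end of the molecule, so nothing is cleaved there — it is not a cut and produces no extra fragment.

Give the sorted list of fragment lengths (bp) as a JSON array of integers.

Scan for sites:
  YnoV (ACAC, off=4): starts [26, 52, 59, 61, 92, 142, 144, 146, 167, 179, 195] → cuts [30, 56, 63, 65, 96, 146, 148, 150, 171, 183, 199]
  OquIII (CAGCGCC, off=4): starts [3, 64, 102, 185, 204, 222] → cuts [7, 68, 106, 189, 208, 226]
  PtaV (TAGCG, off=1): starts [15, 21, 36, 74, 125, 131, 158] → cuts [16, 22, 37, 75, 126, 132, 159]

Pooled cuts: [7, 16, 22, 30, 37, 56, 63, 65, 68, 75, 96, 106, 126, 132, 146, 148, 150, 159, 171, 183, 189, 199, 208, 226]

Fragments:
  [0,7): 7 bp
  [7,16): 9 bp
  [16,22): 6 bp
  [22,30): 8 bp
  [30,37): 7 bp
  [37,56): 19 bp
  [56,63): 7 bp
  [63,65): 2 bp
  [65,68): 3 bp
  [68,75): 7 bp
  [75,96): 21 bp
  [96,106): 10 bp
  [106,126): 20 bp
  [126,132): 6 bp
  [132,146): 14 bp
  [146,148): 2 bp
  [148,150): 2 bp
  [150,159): 9 bp
  [159,171): 12 bp
  [171,183): 12 bp
  [183,189): 6 bp
  [189,199): 10 bp
  [199,208): 9 bp
  [208,226): 18 bp
  [226,233): 7 bp

[2,2,2,3,6,6,6,7,7,7,7,7,8,9,9,9,10,10,12,12,14,18,19,20,21]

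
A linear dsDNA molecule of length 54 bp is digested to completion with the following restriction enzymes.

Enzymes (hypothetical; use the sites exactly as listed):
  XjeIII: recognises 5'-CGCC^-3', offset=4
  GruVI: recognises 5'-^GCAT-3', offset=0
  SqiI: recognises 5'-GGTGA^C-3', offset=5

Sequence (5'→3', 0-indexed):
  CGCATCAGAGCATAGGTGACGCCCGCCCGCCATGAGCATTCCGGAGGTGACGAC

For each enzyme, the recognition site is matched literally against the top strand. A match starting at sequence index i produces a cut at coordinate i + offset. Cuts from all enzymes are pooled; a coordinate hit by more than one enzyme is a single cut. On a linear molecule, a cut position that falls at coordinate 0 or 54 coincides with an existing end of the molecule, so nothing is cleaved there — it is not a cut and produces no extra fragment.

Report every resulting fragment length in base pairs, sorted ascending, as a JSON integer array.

Scan for sites:
  XjeIII (CGCC, off=4): starts [19, 23, 27] → cuts [23, 27, 31]
  GruVI (GCAT, off=0): starts [1, 9, 35] → cuts [1, 9, 35]
  SqiI (GGTGAC, off=5): starts [14, 45] → cuts [19, 50]

Pooled cuts: [1, 9, 19, 23, 27, 31, 35, 50]

Fragment lengths:
  [0,1): 1 bp
  [1,9): 8 bp
  [9,19): 10 bp
  [19,23): 4 bp
  [23,27): 4 bp
  [27,31): 4 bp
  [31,35): 4 bp
  [35,50): 15 bp
  [50,54): 4 bp

[1,4,4,4,4,4,8,10,15]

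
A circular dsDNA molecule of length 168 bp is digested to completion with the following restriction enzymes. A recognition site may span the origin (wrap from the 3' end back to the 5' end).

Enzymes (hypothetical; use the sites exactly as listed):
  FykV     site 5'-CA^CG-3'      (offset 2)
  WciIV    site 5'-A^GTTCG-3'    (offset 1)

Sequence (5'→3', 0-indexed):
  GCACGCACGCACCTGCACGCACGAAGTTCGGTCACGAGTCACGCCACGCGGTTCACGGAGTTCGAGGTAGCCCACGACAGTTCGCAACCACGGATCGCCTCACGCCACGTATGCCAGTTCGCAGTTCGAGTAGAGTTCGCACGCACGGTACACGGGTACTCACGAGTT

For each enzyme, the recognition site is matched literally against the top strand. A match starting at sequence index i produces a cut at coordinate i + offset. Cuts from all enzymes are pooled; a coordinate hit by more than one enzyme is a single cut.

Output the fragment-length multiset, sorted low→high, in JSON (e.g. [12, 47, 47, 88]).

[4,4,4,4,4,5,5,5,7,7,7,7,9,9,9,9,10,10,11,11,12,15]

Per-enzyme occurrences:
  FykV CACG/2: at [1, 5, 15, 19, 32, 39, 44, 53, 72, 88, 100, 105, 139, 143, 150, 160] ⇒ [3, 7, 17, 21, 34, 41, 46, 55, 74, 90, 102, 107, 141, 145, 152, 162]
  WciIV AGTTCG/1: at [24, 58, 78, 115, 122, 133] ⇒ [25, 59, 79, 116, 123, 134]

All cut coordinates (distinct, sorted): [3, 7, 17, 21, 25, 34, 41, 46, 55, 59, 74, 79, 90, 102, 107, 116, 123, 134, 141, 145, 152, 162]

Fragments:
  3→7: 4 bp
  7→17: 10 bp
  17→21: 4 bp
  21→25: 4 bp
  25→34: 9 bp
  34→41: 7 bp
  41→46: 5 bp
  46→55: 9 bp
  55→59: 4 bp
  59→74: 15 bp
  74→79: 5 bp
  79→90: 11 bp
  90→102: 12 bp
  102→107: 5 bp
  107→116: 9 bp
  116→123: 7 bp
  123→134: 11 bp
  134→141: 7 bp
  141→145: 4 bp
  145→152: 7 bp
  152→162: 10 bp
  162→3 (wrap): 168-162+3 = 9 bp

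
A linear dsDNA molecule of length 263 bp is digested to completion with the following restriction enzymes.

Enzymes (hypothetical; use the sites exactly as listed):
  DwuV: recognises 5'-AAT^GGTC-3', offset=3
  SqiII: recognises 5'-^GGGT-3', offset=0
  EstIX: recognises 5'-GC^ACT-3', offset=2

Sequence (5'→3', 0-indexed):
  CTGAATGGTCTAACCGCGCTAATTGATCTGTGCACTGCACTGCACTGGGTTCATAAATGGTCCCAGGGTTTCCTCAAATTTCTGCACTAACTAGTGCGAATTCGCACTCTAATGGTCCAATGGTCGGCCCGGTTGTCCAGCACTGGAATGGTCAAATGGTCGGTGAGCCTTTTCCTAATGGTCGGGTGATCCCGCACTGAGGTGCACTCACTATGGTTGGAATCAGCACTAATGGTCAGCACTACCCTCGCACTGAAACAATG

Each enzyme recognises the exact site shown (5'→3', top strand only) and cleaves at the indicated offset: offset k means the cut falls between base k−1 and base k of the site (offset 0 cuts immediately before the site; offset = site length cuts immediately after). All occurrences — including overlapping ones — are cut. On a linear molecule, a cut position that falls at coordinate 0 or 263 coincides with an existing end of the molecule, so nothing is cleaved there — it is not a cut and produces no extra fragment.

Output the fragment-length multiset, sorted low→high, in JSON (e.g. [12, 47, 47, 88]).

Scan for sites:
  DwuV AATGGTC/3: at [3, 55, 110, 118, 146, 154, 176, 230] ⇒ [6, 58, 113, 121, 149, 157, 179, 233]
  SqiII GGGT/0: at [46, 65, 183] ⇒ [46, 65, 183]
  EstIX GCACT/2: at [31, 36, 41, 83, 103, 139, 193, 203, 225, 238, 249] ⇒ [33, 38, 43, 85, 105, 141, 195, 205, 227, 240, 251]

Pooled cuts: [6, 33, 38, 43, 46, 58, 65, 85, 105, 113, 121, 141, 149, 157, 179, 183, 195, 205, 227, 233, 240, 251]

Fragments:
  [0,6): 6 bp
  [6,33): 27 bp
  [33,38): 5 bp
  [38,43): 5 bp
  [43,46): 3 bp
  [46,58): 12 bp
  [58,65): 7 bp
  [65,85): 20 bp
  [85,105): 20 bp
  [105,113): 8 bp
  [113,121): 8 bp
  [121,141): 20 bp
  [141,149): 8 bp
  [149,157): 8 bp
  [157,179): 22 bp
  [179,183): 4 bp
  [183,195): 12 bp
  [195,205): 10 bp
  [205,227): 22 bp
  [227,233): 6 bp
  [233,240): 7 bp
  [240,251): 11 bp
  [251,263): 12 bp

[3,4,5,5,6,6,7,7,8,8,8,8,10,11,12,12,12,20,20,20,22,22,27]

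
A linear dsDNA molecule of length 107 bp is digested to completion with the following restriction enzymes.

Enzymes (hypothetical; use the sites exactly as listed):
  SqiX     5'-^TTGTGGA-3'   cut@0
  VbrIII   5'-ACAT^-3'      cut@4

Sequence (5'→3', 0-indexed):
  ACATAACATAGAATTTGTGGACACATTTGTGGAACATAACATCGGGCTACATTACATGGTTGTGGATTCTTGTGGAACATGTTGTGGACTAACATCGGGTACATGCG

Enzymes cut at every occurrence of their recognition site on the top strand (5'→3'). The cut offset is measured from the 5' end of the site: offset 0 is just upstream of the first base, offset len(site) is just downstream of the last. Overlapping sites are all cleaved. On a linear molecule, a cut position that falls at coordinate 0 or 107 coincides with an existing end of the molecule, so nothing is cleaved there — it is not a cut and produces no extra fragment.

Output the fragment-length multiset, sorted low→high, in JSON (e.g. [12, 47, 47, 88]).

Per-enzyme occurrences:
  SqiX (TTGTGGA, off=0): starts [14, 26, 59, 69, 81] → cuts [14, 26, 59, 69, 81]
  VbrIII (ACAT, off=4): starts [0, 5, 22, 33, 38, 48, 53, 76, 91, 100] → cuts [4, 9, 26, 37, 42, 52, 57, 80, 95, 104]

All cut coordinates (distinct, sorted): [4, 9, 14, 26, 37, 42, 52, 57, 59, 69, 80, 81, 95, 104]

Fragments:
  [0,4): 4 bp
  [4,9): 5 bp
  [9,14): 5 bp
  [14,26): 12 bp
  [26,37): 11 bp
  [37,42): 5 bp
  [42,52): 10 bp
  [52,57): 5 bp
  [57,59): 2 bp
  [59,69): 10 bp
  [69,80): 11 bp
  [80,81): 1 bp
  [81,95): 14 bp
  [95,104): 9 bp
  [104,107): 3 bp

[1,2,3,4,5,5,5,5,9,10,10,11,11,12,14]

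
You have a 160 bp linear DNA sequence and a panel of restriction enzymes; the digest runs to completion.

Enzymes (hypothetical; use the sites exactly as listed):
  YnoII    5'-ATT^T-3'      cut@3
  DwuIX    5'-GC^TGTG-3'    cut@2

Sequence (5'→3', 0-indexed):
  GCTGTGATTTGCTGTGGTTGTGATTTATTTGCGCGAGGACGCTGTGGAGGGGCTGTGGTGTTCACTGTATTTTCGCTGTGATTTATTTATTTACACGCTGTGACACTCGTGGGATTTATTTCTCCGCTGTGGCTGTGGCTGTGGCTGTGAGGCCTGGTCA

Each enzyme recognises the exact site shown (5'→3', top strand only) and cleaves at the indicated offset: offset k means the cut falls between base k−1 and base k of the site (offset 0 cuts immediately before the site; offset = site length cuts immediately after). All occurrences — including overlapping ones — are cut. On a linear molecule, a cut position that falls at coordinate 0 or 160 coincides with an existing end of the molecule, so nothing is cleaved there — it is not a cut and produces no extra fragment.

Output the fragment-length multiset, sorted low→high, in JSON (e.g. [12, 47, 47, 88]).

Scan for sites:
  YnoII (ATTT, off=3): starts [6, 22, 26, 68, 80, 84, 88, 113, 117] → cuts [9, 25, 29, 71, 83, 87, 91, 116, 120]
  DwuIX (GCTGTG, off=2): starts [0, 10, 40, 51, 74, 96, 125, 131, 137, 143] → cuts [2, 12, 42, 53, 76, 98, 127, 133, 139, 145]

All cut coordinates (distinct, sorted): [2, 9, 12, 25, 29, 42, 53, 71, 76, 83, 87, 91, 98, 116, 120, 127, 133, 139, 145]

Fragment lengths:
  [0,2): 2 bp
  [2,9): 7 bp
  [9,12): 3 bp
  [12,25): 13 bp
  [25,29): 4 bp
  [29,42): 13 bp
  [42,53): 11 bp
  [53,71): 18 bp
  [71,76): 5 bp
  [76,83): 7 bp
  [83,87): 4 bp
  [87,91): 4 bp
  [91,98): 7 bp
  [98,116): 18 bp
  [116,120): 4 bp
  [120,127): 7 bp
  [127,133): 6 bp
  [133,139): 6 bp
  [139,145): 6 bp
  [145,160): 15 bp

[2,3,4,4,4,4,5,6,6,6,7,7,7,7,11,13,13,15,18,18]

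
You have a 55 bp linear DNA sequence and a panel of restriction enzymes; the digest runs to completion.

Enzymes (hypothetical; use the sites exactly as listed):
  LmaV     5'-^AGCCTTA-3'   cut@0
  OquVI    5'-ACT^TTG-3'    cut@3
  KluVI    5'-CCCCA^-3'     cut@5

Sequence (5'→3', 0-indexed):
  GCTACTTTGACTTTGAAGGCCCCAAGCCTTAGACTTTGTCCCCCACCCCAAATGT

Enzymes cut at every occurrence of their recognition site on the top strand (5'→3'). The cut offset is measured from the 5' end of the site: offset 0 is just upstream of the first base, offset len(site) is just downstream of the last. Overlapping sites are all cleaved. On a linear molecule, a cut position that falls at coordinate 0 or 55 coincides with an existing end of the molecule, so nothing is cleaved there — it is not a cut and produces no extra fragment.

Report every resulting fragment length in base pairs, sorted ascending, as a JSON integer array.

Site scan:
  LmaV AGCCTTA/0: at [24] ⇒ [24]
  OquVI ACTTTG/3: at [3, 9, 32] ⇒ [6, 12, 35]
  KluVI CCCCA/5: at [19, 40, 45] ⇒ [24, 45, 50]

All cut coordinates (distinct, sorted): [6, 12, 24, 35, 45, 50]

Fragments:
  [0,6): 6 bp
  [6,12): 6 bp
  [12,24): 12 bp
  [24,35): 11 bp
  [35,45): 10 bp
  [45,50): 5 bp
  [50,55): 5 bp

[5,5,6,6,10,11,12]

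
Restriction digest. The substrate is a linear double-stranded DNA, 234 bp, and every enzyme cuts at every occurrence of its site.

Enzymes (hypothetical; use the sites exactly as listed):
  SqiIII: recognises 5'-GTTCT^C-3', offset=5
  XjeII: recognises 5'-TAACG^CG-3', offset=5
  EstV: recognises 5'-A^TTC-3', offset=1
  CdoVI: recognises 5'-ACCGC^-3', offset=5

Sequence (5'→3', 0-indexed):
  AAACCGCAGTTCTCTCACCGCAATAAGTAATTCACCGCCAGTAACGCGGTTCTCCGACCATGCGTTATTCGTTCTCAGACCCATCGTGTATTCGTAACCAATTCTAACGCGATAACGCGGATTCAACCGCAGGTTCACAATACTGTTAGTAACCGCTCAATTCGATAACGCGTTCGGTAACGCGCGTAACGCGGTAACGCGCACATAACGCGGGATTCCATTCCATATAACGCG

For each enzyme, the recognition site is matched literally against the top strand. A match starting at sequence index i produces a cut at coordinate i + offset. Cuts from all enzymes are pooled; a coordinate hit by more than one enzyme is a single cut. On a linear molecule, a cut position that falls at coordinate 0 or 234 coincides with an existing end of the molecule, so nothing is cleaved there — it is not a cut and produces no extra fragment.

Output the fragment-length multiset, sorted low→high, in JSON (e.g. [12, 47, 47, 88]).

[2,4,4,5,5,6,7,7,8,8,8,8,8,8,8,9,9,9,10,11,11,12,12,14,15,26]

Site scan:
  SqiIII GTTCTC/5: at [8, 48, 70] ⇒ [13, 53, 75]
  XjeII TAACGCG/5: at [41, 104, 112, 165, 177, 186, 194, 205, 227] ⇒ [46, 109, 117, 170, 182, 191, 199, 210, 232]
  EstV ATTC/1: at [29, 66, 89, 100, 120, 159, 214, 219] ⇒ [30, 67, 90, 101, 121, 160, 215, 220]
  CdoVI ACCGC/5: at [2, 16, 33, 125, 151] ⇒ [7, 21, 38, 130, 156]

Pooled cuts: [7, 13, 21, 30, 38, 46, 53, 67, 75, 90, 101, 109, 117, 121, 130, 156, 160, 170, 182, 191, 199, 210, 215, 220, 232]

Fragments:
  [0,7): 7 bp
  [7,13): 6 bp
  [13,21): 8 bp
  [21,30): 9 bp
  [30,38): 8 bp
  [38,46): 8 bp
  [46,53): 7 bp
  [53,67): 14 bp
  [67,75): 8 bp
  [75,90): 15 bp
  [90,101): 11 bp
  [101,109): 8 bp
  [109,117): 8 bp
  [117,121): 4 bp
  [121,130): 9 bp
  [130,156): 26 bp
  [156,160): 4 bp
  [160,170): 10 bp
  [170,182): 12 bp
  [182,191): 9 bp
  [191,199): 8 bp
  [199,210): 11 bp
  [210,215): 5 bp
  [215,220): 5 bp
  [220,232): 12 bp
  [232,234): 2 bp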